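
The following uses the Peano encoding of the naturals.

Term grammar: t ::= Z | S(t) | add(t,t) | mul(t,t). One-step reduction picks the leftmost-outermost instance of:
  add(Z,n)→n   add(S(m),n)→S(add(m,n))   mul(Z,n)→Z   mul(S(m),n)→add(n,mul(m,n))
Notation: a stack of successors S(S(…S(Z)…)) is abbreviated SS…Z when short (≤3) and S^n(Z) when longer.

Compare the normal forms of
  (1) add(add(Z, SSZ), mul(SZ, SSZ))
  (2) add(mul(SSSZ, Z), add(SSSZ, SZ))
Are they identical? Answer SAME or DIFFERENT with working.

Term A:
  start: add(add(Z, SSZ), mul(SZ, SSZ))
  [1] add(SSZ, mul(SZ, SSZ))
  [2] S(add(SZ, mul(SZ, SSZ)))
  [3] S(S(add(Z, mul(SZ, SSZ))))
  [4] S(S(mul(SZ, SSZ)))
  [5] S(S(add(SSZ, mul(Z, SSZ))))
  [6] S(S(S(add(SZ, mul(Z, SSZ)))))
  [7] S(S(S(S(add(Z, mul(Z, SSZ))))))
  [8] S(S(S(S(mul(Z, SSZ)))))
  [9] S^4(Z)

Term B:
  start: add(mul(SSSZ, Z), add(SSSZ, SZ))
  [1] add(add(Z, mul(SSZ, Z)), add(SSSZ, SZ))
  [2] add(mul(SSZ, Z), add(SSSZ, SZ))
  [3] add(add(Z, mul(SZ, Z)), add(SSSZ, SZ))
  [4] add(mul(SZ, Z), add(SSSZ, SZ))
  [5] add(add(Z, mul(Z, Z)), add(SSSZ, SZ))
  [6] add(mul(Z, Z), add(SSSZ, SZ))
  [7] add(Z, add(SSSZ, SZ))
  [8] add(SSSZ, SZ)
  [9] S(add(SSZ, SZ))
  [10] S(S(add(SZ, SZ)))
  [11] S(S(S(add(Z, SZ))))
  [12] S^4(Z)

Answer: SAME — A ⇓ S^4(Z), B ⇓ S^4(Z)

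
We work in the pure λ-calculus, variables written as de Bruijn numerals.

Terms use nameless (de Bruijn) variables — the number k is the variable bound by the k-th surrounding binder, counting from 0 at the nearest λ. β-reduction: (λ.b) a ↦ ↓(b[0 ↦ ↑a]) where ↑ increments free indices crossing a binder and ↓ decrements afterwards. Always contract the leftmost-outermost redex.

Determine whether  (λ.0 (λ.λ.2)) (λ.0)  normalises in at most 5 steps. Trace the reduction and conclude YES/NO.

Answer: YES — reaches normal form λ.λ.λ.0 in 2 ≤ 5 steps

Working:
  start: (λ.0 (λ.λ.2)) (λ.0)
  →1  (λ.0) (λ.λ.λ.0)
  →2  λ.λ.λ.0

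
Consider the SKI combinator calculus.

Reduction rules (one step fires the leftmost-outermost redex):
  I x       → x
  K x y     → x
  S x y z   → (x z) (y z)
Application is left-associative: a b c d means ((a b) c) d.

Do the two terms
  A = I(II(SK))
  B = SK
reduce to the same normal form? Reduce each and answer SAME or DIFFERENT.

Term A:
  start: I(II(SK))
  step 1: II(SK)
  step 2: I(SK)
  step 3: SK

Term B:
  start: SK

Answer: SAME — A ⇓ SK, B ⇓ SK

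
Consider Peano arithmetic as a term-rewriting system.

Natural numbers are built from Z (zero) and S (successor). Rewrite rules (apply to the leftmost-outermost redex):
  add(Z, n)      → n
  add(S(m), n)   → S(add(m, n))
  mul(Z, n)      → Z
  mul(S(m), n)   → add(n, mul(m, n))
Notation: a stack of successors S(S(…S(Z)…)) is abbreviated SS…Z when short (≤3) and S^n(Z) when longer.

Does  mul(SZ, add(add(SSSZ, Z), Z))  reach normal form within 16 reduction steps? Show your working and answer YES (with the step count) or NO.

  start: mul(SZ, add(add(SSSZ, Z), Z))
  →1  add(add(add(SSSZ, Z), Z), mul(Z, add(add(SSSZ, Z), Z)))
  →2  add(add(S(add(SSZ, Z)), Z), mul(Z, add(add(SSSZ, Z), Z)))
  →3  add(S(add(add(SSZ, Z), Z)), mul(Z, add(add(SSSZ, Z), Z)))
  →4  S(add(add(add(SSZ, Z), Z), mul(Z, add(add(SSSZ, Z), Z))))
  →5  S(add(add(S(add(SZ, Z)), Z), mul(Z, add(add(SSSZ, Z), Z))))
  →6  S(add(S(add(add(SZ, Z), Z)), mul(Z, add(add(SSSZ, Z), Z))))
  →7  S(S(add(add(add(SZ, Z), Z), mul(Z, add(add(SSSZ, Z), Z)))))
  →8  S(S(add(add(S(add(Z, Z)), Z), mul(Z, add(add(SSSZ, Z), Z)))))
  →9  S(S(add(S(add(add(Z, Z), Z)), mul(Z, add(add(SSSZ, Z), Z)))))
  →10  S(S(S(add(add(add(Z, Z), Z), mul(Z, add(add(SSSZ, Z), Z))))))
  →11  S(S(S(add(add(Z, Z), mul(Z, add(add(SSSZ, Z), Z))))))
  →12  S(S(S(add(Z, mul(Z, add(add(SSSZ, Z), Z))))))
  →13  S(S(S(mul(Z, add(add(SSSZ, Z), Z)))))
  →14  SSSZ

Answer: YES — reaches normal form SSSZ in 14 ≤ 16 steps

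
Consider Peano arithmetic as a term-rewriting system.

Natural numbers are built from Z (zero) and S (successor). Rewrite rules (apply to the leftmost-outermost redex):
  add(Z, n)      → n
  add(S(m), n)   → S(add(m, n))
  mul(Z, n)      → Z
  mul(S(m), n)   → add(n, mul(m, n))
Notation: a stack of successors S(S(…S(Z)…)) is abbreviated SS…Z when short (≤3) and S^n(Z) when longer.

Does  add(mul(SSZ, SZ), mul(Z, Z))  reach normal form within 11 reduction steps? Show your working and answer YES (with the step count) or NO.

Answer: YES — reaches normal form SSZ in 11 ≤ 11 steps

Derivation:
  start: add(mul(SSZ, SZ), mul(Z, Z))
  →1  add(add(SZ, mul(SZ, SZ)), mul(Z, Z))
  →2  add(S(add(Z, mul(SZ, SZ))), mul(Z, Z))
  →3  S(add(add(Z, mul(SZ, SZ)), mul(Z, Z)))
  →4  S(add(mul(SZ, SZ), mul(Z, Z)))
  →5  S(add(add(SZ, mul(Z, SZ)), mul(Z, Z)))
  →6  S(add(S(add(Z, mul(Z, SZ))), mul(Z, Z)))
  →7  S(S(add(add(Z, mul(Z, SZ)), mul(Z, Z))))
  →8  S(S(add(mul(Z, SZ), mul(Z, Z))))
  →9  S(S(add(Z, mul(Z, Z))))
  →10  S(S(mul(Z, Z)))
  →11  SSZ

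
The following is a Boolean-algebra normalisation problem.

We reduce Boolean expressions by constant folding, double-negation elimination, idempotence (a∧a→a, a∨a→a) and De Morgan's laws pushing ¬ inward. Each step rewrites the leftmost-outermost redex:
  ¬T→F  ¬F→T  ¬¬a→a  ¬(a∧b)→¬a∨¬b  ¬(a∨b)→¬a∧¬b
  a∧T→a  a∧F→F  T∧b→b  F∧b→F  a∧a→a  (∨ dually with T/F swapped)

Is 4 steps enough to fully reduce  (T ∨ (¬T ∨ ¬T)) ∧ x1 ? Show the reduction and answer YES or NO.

  start: (T ∨ (¬T ∨ ¬T)) ∧ x1
  step 1: T ∧ x1
  step 2: x1

Answer: YES — reaches normal form x1 in 2 ≤ 4 steps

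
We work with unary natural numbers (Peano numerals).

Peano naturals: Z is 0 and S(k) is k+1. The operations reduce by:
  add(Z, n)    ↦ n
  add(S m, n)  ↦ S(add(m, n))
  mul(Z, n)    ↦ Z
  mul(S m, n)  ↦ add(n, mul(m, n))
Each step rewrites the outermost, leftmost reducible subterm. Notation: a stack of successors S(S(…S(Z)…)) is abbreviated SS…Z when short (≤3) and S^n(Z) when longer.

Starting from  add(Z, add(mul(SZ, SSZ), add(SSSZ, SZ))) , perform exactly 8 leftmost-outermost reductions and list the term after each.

  start: add(Z, add(mul(SZ, SSZ), add(SSSZ, SZ)))
  →1  add(mul(SZ, SSZ), add(SSSZ, SZ))
  →2  add(add(SSZ, mul(Z, SSZ)), add(SSSZ, SZ))
  →3  add(S(add(SZ, mul(Z, SSZ))), add(SSSZ, SZ))
  →4  S(add(add(SZ, mul(Z, SSZ)), add(SSSZ, SZ)))
  →5  S(add(S(add(Z, mul(Z, SSZ))), add(SSSZ, SZ)))
  →6  S(S(add(add(Z, mul(Z, SSZ)), add(SSSZ, SZ))))
  →7  S(S(add(mul(Z, SSZ), add(SSSZ, SZ))))
  →8  S(S(add(Z, add(SSSZ, SZ))))

Answer: after 8 steps: S(S(add(Z, add(SSSZ, SZ))))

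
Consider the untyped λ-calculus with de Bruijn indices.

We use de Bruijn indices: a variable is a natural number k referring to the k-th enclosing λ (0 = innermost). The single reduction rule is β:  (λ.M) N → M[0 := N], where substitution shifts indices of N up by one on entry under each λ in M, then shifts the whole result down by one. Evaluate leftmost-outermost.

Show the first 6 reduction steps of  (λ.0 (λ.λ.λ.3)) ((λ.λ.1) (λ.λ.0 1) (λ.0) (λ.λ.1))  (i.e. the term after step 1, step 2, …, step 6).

  start: (λ.0 (λ.λ.λ.3)) ((λ.λ.1) (λ.λ.0 1) (λ.0) (λ.λ.1))
  →1  (λ.λ.1) (λ.λ.0 1) (λ.0) (λ.λ.1) (λ.λ.λ.(λ.λ.1) (λ.λ.0 1) (λ.0) (λ.λ.1))
  →2  (λ.λ.λ.0 1) (λ.0) (λ.λ.1) (λ.λ.λ.(λ.λ.1) (λ.λ.0 1) (λ.0) (λ.λ.1))
  →3  (λ.λ.0 1) (λ.λ.1) (λ.λ.λ.(λ.λ.1) (λ.λ.0 1) (λ.0) (λ.λ.1))
  →4  (λ.0 (λ.λ.1)) (λ.λ.λ.(λ.λ.1) (λ.λ.0 1) (λ.0) (λ.λ.1))
  →5  (λ.λ.λ.(λ.λ.1) (λ.λ.0 1) (λ.0) (λ.λ.1)) (λ.λ.1)
  →6  λ.λ.(λ.λ.1) (λ.λ.0 1) (λ.0) (λ.λ.1)

Answer: after 6 steps: λ.λ.(λ.λ.1) (λ.λ.0 1) (λ.0) (λ.λ.1)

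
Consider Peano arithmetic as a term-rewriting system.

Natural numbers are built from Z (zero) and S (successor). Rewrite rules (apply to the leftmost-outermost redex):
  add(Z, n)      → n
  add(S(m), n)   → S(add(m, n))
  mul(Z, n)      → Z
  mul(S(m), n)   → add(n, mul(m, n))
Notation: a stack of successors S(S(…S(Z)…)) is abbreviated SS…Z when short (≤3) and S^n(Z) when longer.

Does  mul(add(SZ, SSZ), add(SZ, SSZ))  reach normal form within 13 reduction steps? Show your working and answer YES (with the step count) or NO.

Answer: NO — after 13 steps the term is S(S(S(S(add(SSZ, mul(SZ, add(SZ, SSZ))))))), not yet normal

Working:
  start: mul(add(SZ, SSZ), add(SZ, SSZ))
  step 1: mul(S(add(Z, SSZ)), add(SZ, SSZ))
  step 2: add(add(SZ, SSZ), mul(add(Z, SSZ), add(SZ, SSZ)))
  step 3: add(S(add(Z, SSZ)), mul(add(Z, SSZ), add(SZ, SSZ)))
  step 4: S(add(add(Z, SSZ), mul(add(Z, SSZ), add(SZ, SSZ))))
  step 5: S(add(SSZ, mul(add(Z, SSZ), add(SZ, SSZ))))
  step 6: S(S(add(SZ, mul(add(Z, SSZ), add(SZ, SSZ)))))
  step 7: S(S(S(add(Z, mul(add(Z, SSZ), add(SZ, SSZ))))))
  step 8: S(S(S(mul(add(Z, SSZ), add(SZ, SSZ)))))
  step 9: S(S(S(mul(SSZ, add(SZ, SSZ)))))
  step 10: S(S(S(add(add(SZ, SSZ), mul(SZ, add(SZ, SSZ))))))
  step 11: S(S(S(add(S(add(Z, SSZ)), mul(SZ, add(SZ, SSZ))))))
  step 12: S(S(S(S(add(add(Z, SSZ), mul(SZ, add(SZ, SSZ)))))))
  step 13: S(S(S(S(add(SSZ, mul(SZ, add(SZ, SSZ)))))))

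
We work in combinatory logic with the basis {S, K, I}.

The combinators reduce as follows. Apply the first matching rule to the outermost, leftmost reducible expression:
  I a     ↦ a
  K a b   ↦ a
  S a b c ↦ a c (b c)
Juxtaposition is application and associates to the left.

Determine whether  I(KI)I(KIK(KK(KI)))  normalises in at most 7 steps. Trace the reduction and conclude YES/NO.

Answer: YES — reaches normal form K in 6 ≤ 7 steps

Reduction:
  start: I(KI)I(KIK(KK(KI)))
  →1  KII(KIK(KK(KI)))
  →2  I(KIK(KK(KI)))
  →3  KIK(KK(KI))
  →4  I(KK(KI))
  →5  KK(KI)
  →6  K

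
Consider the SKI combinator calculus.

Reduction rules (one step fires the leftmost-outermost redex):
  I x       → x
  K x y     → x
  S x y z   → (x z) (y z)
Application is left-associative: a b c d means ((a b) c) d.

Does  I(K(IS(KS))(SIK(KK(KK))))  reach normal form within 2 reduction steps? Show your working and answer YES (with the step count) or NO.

  start: I(K(IS(KS))(SIK(KK(KK))))
  step 1: K(IS(KS))(SIK(KK(KK)))
  step 2: IS(KS)

Answer: NO — after 2 steps the term is IS(KS), not yet normal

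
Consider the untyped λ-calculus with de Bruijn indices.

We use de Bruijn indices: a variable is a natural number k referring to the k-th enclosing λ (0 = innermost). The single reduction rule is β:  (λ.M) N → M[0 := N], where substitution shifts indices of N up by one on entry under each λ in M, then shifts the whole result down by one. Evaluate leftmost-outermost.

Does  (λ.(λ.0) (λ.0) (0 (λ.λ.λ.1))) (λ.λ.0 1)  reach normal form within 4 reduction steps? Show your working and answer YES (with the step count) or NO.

  start: (λ.(λ.0) (λ.0) (0 (λ.λ.λ.1))) (λ.λ.0 1)
  →1  (λ.0) (λ.0) ((λ.λ.0 1) (λ.λ.λ.1))
  →2  (λ.0) ((λ.λ.0 1) (λ.λ.λ.1))
  →3  (λ.λ.0 1) (λ.λ.λ.1)
  →4  λ.0 (λ.λ.λ.1)

Answer: YES — reaches normal form λ.0 (λ.λ.λ.1) in 4 ≤ 4 steps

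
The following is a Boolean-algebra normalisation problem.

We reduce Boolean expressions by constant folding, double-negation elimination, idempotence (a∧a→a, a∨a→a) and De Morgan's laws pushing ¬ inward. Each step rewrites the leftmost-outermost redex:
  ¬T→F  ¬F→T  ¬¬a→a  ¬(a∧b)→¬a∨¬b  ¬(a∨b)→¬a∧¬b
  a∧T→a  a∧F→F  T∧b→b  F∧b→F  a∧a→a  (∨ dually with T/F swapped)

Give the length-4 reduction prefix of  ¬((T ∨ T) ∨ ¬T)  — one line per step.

  start: ¬((T ∨ T) ∨ ¬T)
  →1  ¬(T ∨ T) ∧ ¬¬T
  →2  (¬T ∧ ¬T) ∧ ¬¬T
  →3  ¬T ∧ ¬¬T
  →4  F ∧ ¬¬T

Answer: after 4 steps: F ∧ ¬¬T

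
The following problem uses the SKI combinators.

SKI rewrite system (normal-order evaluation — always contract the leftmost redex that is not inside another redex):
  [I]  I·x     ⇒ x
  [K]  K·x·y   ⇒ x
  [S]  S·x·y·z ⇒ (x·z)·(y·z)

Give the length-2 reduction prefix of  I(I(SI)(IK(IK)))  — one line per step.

  start: I(I(SI)(IK(IK)))
  [1] I(SI)(IK(IK))
  [2] SI(IK(IK))

Answer: after 2 steps: SI(IK(IK))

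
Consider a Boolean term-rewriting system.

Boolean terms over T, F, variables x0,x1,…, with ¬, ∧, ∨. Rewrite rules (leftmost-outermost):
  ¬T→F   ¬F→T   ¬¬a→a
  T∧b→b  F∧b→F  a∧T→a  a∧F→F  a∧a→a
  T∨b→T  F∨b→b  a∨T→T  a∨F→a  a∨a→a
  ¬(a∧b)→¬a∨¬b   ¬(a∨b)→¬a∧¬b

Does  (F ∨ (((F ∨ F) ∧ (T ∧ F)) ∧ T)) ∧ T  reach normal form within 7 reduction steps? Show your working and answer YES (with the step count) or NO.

Answer: YES — reaches normal form F in 5 ≤ 7 steps

Working:
  start: (F ∨ (((F ∨ F) ∧ (T ∧ F)) ∧ T)) ∧ T
  [1] F ∨ (((F ∨ F) ∧ (T ∧ F)) ∧ T)
  [2] ((F ∨ F) ∧ (T ∧ F)) ∧ T
  [3] (F ∨ F) ∧ (T ∧ F)
  [4] F ∧ (T ∧ F)
  [5] F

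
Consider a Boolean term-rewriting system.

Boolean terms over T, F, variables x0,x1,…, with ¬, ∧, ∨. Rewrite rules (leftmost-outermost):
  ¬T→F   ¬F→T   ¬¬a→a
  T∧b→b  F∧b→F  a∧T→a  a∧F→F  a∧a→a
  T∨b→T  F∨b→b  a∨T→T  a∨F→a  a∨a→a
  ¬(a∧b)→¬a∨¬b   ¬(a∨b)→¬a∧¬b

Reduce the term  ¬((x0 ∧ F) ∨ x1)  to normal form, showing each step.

  start: ¬((x0 ∧ F) ∨ x1)
  →1  ¬(x0 ∧ F) ∧ ¬x1
  →2  (¬x0 ∨ ¬F) ∧ ¬x1
  →3  (¬x0 ∨ T) ∧ ¬x1
  →4  T ∧ ¬x1
  →5  ¬x1

Answer: normal form = ¬x1  (in 5 steps)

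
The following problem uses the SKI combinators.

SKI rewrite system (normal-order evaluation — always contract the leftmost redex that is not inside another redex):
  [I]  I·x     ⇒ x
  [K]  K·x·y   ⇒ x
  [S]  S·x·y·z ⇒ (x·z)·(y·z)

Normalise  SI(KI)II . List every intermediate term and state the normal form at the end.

  start: SI(KI)II
  [1] II(KII)I
  [2] I(KII)I
  [3] KIII
  [4] II
  [5] I

Answer: normal form = I  (in 5 steps)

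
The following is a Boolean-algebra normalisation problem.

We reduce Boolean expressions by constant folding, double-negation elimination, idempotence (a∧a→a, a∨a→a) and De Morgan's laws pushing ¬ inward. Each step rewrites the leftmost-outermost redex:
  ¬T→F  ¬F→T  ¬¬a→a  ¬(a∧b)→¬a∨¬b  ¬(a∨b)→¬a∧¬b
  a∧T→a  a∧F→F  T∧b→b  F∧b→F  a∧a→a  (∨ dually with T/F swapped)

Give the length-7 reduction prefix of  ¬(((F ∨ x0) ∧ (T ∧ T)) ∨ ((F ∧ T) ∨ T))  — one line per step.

Answer: after 7 steps: (¬x0 ∨ ¬T) ∧ ¬((F ∧ T) ∨ T)

Derivation:
  start: ¬(((F ∨ x0) ∧ (T ∧ T)) ∨ ((F ∧ T) ∨ T))
  [1] ¬((F ∨ x0) ∧ (T ∧ T)) ∧ ¬((F ∧ T) ∨ T)
  [2] (¬(F ∨ x0) ∨ ¬(T ∧ T)) ∧ ¬((F ∧ T) ∨ T)
  [3] ((¬F ∧ ¬x0) ∨ ¬(T ∧ T)) ∧ ¬((F ∧ T) ∨ T)
  [4] ((T ∧ ¬x0) ∨ ¬(T ∧ T)) ∧ ¬((F ∧ T) ∨ T)
  [5] (¬x0 ∨ ¬(T ∧ T)) ∧ ¬((F ∧ T) ∨ T)
  [6] (¬x0 ∨ (¬T ∨ ¬T)) ∧ ¬((F ∧ T) ∨ T)
  [7] (¬x0 ∨ ¬T) ∧ ¬((F ∧ T) ∨ T)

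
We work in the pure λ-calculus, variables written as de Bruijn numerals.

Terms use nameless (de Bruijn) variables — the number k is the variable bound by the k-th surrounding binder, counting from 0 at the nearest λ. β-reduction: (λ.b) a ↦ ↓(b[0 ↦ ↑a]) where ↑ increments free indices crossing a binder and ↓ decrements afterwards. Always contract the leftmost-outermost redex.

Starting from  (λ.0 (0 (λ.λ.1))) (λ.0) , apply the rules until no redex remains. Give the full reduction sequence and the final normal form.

Answer: normal form = λ.λ.1  (in 3 steps)

Reduction:
  start: (λ.0 (0 (λ.λ.1))) (λ.0)
  step 1: (λ.0) ((λ.0) (λ.λ.1))
  step 2: (λ.0) (λ.λ.1)
  step 3: λ.λ.1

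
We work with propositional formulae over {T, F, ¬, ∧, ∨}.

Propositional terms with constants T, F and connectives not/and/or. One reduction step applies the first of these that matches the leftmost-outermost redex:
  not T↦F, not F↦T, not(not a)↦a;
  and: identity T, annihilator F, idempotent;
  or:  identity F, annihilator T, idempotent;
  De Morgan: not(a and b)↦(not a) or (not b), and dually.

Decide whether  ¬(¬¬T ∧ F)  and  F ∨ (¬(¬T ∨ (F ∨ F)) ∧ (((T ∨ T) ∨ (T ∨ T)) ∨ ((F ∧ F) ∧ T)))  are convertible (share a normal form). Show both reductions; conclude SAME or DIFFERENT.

Answer: SAME — A ⇓ T, B ⇓ T

Derivation:
Term A:
  start: ¬(¬¬T ∧ F)
  [1] ¬¬¬T ∨ ¬F
  [2] ¬T ∨ ¬F
  [3] F ∨ ¬F
  [4] ¬F
  [5] T

Term B:
  start: F ∨ (¬(¬T ∨ (F ∨ F)) ∧ (((T ∨ T) ∨ (T ∨ T)) ∨ ((F ∧ F) ∧ T)))
  [1] ¬(¬T ∨ (F ∨ F)) ∧ (((T ∨ T) ∨ (T ∨ T)) ∨ ((F ∧ F) ∧ T))
  [2] (¬¬T ∧ ¬(F ∨ F)) ∧ (((T ∨ T) ∨ (T ∨ T)) ∨ ((F ∧ F) ∧ T))
  [3] (T ∧ ¬(F ∨ F)) ∧ (((T ∨ T) ∨ (T ∨ T)) ∨ ((F ∧ F) ∧ T))
  [4] ¬(F ∨ F) ∧ (((T ∨ T) ∨ (T ∨ T)) ∨ ((F ∧ F) ∧ T))
  [5] (¬F ∧ ¬F) ∧ (((T ∨ T) ∨ (T ∨ T)) ∨ ((F ∧ F) ∧ T))
  [6] ¬F ∧ (((T ∨ T) ∨ (T ∨ T)) ∨ ((F ∧ F) ∧ T))
  [7] T ∧ (((T ∨ T) ∨ (T ∨ T)) ∨ ((F ∧ F) ∧ T))
  [8] ((T ∨ T) ∨ (T ∨ T)) ∨ ((F ∧ F) ∧ T)
  [9] (T ∨ T) ∨ ((F ∧ F) ∧ T)
  [10] T ∨ ((F ∧ F) ∧ T)
  [11] T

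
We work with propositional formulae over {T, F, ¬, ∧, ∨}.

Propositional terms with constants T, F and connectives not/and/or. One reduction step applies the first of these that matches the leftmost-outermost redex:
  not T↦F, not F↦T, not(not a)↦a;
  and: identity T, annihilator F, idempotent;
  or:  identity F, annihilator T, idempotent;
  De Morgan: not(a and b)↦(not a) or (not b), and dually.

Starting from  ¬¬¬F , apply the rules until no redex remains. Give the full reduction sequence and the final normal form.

  start: ¬¬¬F
  →1  ¬F
  →2  T

Answer: normal form = T  (in 2 steps)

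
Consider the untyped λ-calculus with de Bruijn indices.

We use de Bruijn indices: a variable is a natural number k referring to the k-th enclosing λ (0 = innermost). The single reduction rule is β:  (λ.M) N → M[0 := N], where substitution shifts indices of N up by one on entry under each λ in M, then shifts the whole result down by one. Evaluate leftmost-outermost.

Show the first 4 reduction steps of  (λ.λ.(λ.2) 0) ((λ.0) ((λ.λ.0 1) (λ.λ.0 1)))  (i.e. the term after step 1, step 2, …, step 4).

Answer: after 4 steps: λ.λ.0 (λ.λ.0 1)

Working:
  start: (λ.λ.(λ.2) 0) ((λ.0) ((λ.λ.0 1) (λ.λ.0 1)))
  →1  λ.(λ.(λ.0) ((λ.λ.0 1) (λ.λ.0 1))) 0
  →2  λ.(λ.0) ((λ.λ.0 1) (λ.λ.0 1))
  →3  λ.(λ.λ.0 1) (λ.λ.0 1)
  →4  λ.λ.0 (λ.λ.0 1)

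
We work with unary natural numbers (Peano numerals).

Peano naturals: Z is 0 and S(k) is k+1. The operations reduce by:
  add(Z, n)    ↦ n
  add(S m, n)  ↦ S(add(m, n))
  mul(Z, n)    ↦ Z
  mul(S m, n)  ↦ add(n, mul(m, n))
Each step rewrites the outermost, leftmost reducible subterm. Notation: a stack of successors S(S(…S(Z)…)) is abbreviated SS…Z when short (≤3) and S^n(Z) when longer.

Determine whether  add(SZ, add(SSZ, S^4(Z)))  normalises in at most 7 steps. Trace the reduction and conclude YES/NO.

Answer: YES — reaches normal form S^7(Z) in 5 ≤ 7 steps

Reduction:
  start: add(SZ, add(SSZ, S^4(Z)))
  step 1: S(add(Z, add(SSZ, S^4(Z))))
  step 2: S(add(SSZ, S^4(Z)))
  step 3: S(S(add(SZ, S^4(Z))))
  step 4: S(S(S(add(Z, S^4(Z)))))
  step 5: S^7(Z)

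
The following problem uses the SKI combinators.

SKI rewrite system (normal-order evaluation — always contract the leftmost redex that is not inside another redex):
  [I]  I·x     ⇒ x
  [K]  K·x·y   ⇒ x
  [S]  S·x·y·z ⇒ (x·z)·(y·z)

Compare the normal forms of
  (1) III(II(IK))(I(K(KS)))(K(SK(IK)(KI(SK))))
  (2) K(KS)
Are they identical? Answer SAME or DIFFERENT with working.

Answer: SAME — A ⇓ K(KS), B ⇓ K(KS)

Derivation:
Term A:
  start: III(II(IK))(I(K(KS)))(K(SK(IK)(KI(SK))))
  step 1: II(II(IK))(I(K(KS)))(K(SK(IK)(KI(SK))))
  step 2: I(II(IK))(I(K(KS)))(K(SK(IK)(KI(SK))))
  step 3: II(IK)(I(K(KS)))(K(SK(IK)(KI(SK))))
  step 4: I(IK)(I(K(KS)))(K(SK(IK)(KI(SK))))
  step 5: IK(I(K(KS)))(K(SK(IK)(KI(SK))))
  step 6: K(I(K(KS)))(K(SK(IK)(KI(SK))))
  step 7: I(K(KS))
  step 8: K(KS)

Term B:
  start: K(KS)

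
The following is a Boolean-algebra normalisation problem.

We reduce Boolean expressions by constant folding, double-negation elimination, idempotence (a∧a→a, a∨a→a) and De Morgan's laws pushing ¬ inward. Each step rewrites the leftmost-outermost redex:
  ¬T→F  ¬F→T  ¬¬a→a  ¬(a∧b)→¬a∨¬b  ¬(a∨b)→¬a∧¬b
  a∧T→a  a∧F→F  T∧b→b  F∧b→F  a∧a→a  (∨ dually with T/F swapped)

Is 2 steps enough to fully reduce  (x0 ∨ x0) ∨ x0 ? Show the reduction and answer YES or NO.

  start: (x0 ∨ x0) ∨ x0
  →1  x0 ∨ x0
  →2  x0

Answer: YES — reaches normal form x0 in 2 ≤ 2 steps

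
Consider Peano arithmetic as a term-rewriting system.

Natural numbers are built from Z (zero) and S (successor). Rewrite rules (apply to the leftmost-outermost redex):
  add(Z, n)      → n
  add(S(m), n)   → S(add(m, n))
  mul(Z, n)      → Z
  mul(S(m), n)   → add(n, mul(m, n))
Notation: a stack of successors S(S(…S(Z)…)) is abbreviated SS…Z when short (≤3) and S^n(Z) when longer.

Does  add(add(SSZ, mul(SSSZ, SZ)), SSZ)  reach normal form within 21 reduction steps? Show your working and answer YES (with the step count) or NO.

Answer: YES — reaches normal form S^7(Z) in 19 ≤ 21 steps

Working:
  start: add(add(SSZ, mul(SSSZ, SZ)), SSZ)
  →1  add(S(add(SZ, mul(SSSZ, SZ))), SSZ)
  →2  S(add(add(SZ, mul(SSSZ, SZ)), SSZ))
  →3  S(add(S(add(Z, mul(SSSZ, SZ))), SSZ))
  →4  S(S(add(add(Z, mul(SSSZ, SZ)), SSZ)))
  →5  S(S(add(mul(SSSZ, SZ), SSZ)))
  →6  S(S(add(add(SZ, mul(SSZ, SZ)), SSZ)))
  →7  S(S(add(S(add(Z, mul(SSZ, SZ))), SSZ)))
  →8  S(S(S(add(add(Z, mul(SSZ, SZ)), SSZ))))
  →9  S(S(S(add(mul(SSZ, SZ), SSZ))))
  →10  S(S(S(add(add(SZ, mul(SZ, SZ)), SSZ))))
  →11  S(S(S(add(S(add(Z, mul(SZ, SZ))), SSZ))))
  →12  S(S(S(S(add(add(Z, mul(SZ, SZ)), SSZ)))))
  →13  S(S(S(S(add(mul(SZ, SZ), SSZ)))))
  →14  S(S(S(S(add(add(SZ, mul(Z, SZ)), SSZ)))))
  →15  S(S(S(S(add(S(add(Z, mul(Z, SZ))), SSZ)))))
  →16  S(S(S(S(S(add(add(Z, mul(Z, SZ)), SSZ))))))
  →17  S(S(S(S(S(add(mul(Z, SZ), SSZ))))))
  →18  S(S(S(S(S(add(Z, SSZ))))))
  →19  S^7(Z)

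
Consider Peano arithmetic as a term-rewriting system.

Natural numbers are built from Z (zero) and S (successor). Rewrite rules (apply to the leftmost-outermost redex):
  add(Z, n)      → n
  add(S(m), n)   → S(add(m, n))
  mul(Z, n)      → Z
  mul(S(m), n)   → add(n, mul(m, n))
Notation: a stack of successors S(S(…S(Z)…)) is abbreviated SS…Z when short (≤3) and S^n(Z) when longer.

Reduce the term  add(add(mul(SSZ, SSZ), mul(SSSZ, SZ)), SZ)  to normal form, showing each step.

  start: add(add(mul(SSZ, SSZ), mul(SSSZ, SZ)), SZ)
  [1] add(add(add(SSZ, mul(SZ, SSZ)), mul(SSSZ, SZ)), SZ)
  [2] add(add(S(add(SZ, mul(SZ, SSZ))), mul(SSSZ, SZ)), SZ)
  [3] add(S(add(add(SZ, mul(SZ, SSZ)), mul(SSSZ, SZ))), SZ)
  [4] S(add(add(add(SZ, mul(SZ, SSZ)), mul(SSSZ, SZ)), SZ))
  [5] S(add(add(S(add(Z, mul(SZ, SSZ))), mul(SSSZ, SZ)), SZ))
  [6] S(add(S(add(add(Z, mul(SZ, SSZ)), mul(SSSZ, SZ))), SZ))
  [7] S(S(add(add(add(Z, mul(SZ, SSZ)), mul(SSSZ, SZ)), SZ)))
  [8] S(S(add(add(mul(SZ, SSZ), mul(SSSZ, SZ)), SZ)))
  [9] S(S(add(add(add(SSZ, mul(Z, SSZ)), mul(SSSZ, SZ)), SZ)))
  [10] S(S(add(add(S(add(SZ, mul(Z, SSZ))), mul(SSSZ, SZ)), SZ)))
  [11] S(S(add(S(add(add(SZ, mul(Z, SSZ)), mul(SSSZ, SZ))), SZ)))
  [12] S(S(S(add(add(add(SZ, mul(Z, SSZ)), mul(SSSZ, SZ)), SZ))))
  [13] S(S(S(add(add(S(add(Z, mul(Z, SSZ))), mul(SSSZ, SZ)), SZ))))
  [14] S(S(S(add(S(add(add(Z, mul(Z, SSZ)), mul(SSSZ, SZ))), SZ))))
  [15] S(S(S(S(add(add(add(Z, mul(Z, SSZ)), mul(SSSZ, SZ)), SZ)))))
  [16] S(S(S(S(add(add(mul(Z, SSZ), mul(SSSZ, SZ)), SZ)))))
  [17] S(S(S(S(add(add(Z, mul(SSSZ, SZ)), SZ)))))
  [18] S(S(S(S(add(mul(SSSZ, SZ), SZ)))))
  [19] S(S(S(S(add(add(SZ, mul(SSZ, SZ)), SZ)))))
  [20] S(S(S(S(add(S(add(Z, mul(SSZ, SZ))), SZ)))))
  [21] S(S(S(S(S(add(add(Z, mul(SSZ, SZ)), SZ))))))
  [22] S(S(S(S(S(add(mul(SSZ, SZ), SZ))))))
  [23] S(S(S(S(S(add(add(SZ, mul(SZ, SZ)), SZ))))))
  [24] S(S(S(S(S(add(S(add(Z, mul(SZ, SZ))), SZ))))))
  [25] S(S(S(S(S(S(add(add(Z, mul(SZ, SZ)), SZ)))))))
  [26] S(S(S(S(S(S(add(mul(SZ, SZ), SZ)))))))
  [27] S(S(S(S(S(S(add(add(SZ, mul(Z, SZ)), SZ)))))))
  [28] S(S(S(S(S(S(add(S(add(Z, mul(Z, SZ))), SZ)))))))
  [29] S(S(S(S(S(S(S(add(add(Z, mul(Z, SZ)), SZ))))))))
  [30] S(S(S(S(S(S(S(add(mul(Z, SZ), SZ))))))))
  [31] S(S(S(S(S(S(S(add(Z, SZ))))))))
  [32] S^8(Z)

Answer: normal form = S^8(Z)  (in 32 steps)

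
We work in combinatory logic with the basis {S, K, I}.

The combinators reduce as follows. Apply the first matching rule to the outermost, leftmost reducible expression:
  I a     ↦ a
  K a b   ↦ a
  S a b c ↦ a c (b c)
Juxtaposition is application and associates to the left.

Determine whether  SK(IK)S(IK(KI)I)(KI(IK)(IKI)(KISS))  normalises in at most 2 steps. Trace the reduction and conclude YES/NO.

  start: SK(IK)S(IK(KI)I)(KI(IK)(IKI)(KISS))
  step 1: KS(IKS)(IK(KI)I)(KI(IK)(IKI)(KISS))
  step 2: S(IK(KI)I)(KI(IK)(IKI)(KISS))

Answer: NO — after 2 steps the term is S(IK(KI)I)(KI(IK)(IKI)(KISS)), not yet normal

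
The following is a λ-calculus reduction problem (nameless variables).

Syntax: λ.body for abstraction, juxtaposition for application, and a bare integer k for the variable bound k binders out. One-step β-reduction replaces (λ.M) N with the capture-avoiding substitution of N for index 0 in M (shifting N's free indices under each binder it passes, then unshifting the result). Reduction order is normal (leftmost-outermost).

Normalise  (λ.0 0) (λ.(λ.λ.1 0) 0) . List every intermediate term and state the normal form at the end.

  start: (λ.0 0) (λ.(λ.λ.1 0) 0)
  step 1: (λ.(λ.λ.1 0) 0) (λ.(λ.λ.1 0) 0)
  step 2: (λ.λ.1 0) (λ.(λ.λ.1 0) 0)
  step 3: λ.(λ.(λ.λ.1 0) 0) 0
  step 4: λ.(λ.λ.1 0) 0
  step 5: λ.λ.1 0

Answer: normal form = λ.λ.1 0  (in 5 steps)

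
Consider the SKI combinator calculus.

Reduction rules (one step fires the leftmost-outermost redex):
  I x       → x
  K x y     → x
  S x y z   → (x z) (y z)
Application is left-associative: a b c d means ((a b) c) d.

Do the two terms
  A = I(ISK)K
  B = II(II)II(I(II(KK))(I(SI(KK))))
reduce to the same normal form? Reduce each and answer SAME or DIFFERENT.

Answer: DIFFERENT — A ⇓ SKK, B ⇓ K

Reduction:
Term A:
  start: I(ISK)K
  →1  ISKK
  →2  SKK

Term B:
  start: II(II)II(I(II(KK))(I(SI(KK))))
  →1  I(II)II(I(II(KK))(I(SI(KK))))
  →2  IIII(I(II(KK))(I(SI(KK))))
  →3  III(I(II(KK))(I(SI(KK))))
  →4  II(I(II(KK))(I(SI(KK))))
  →5  I(I(II(KK))(I(SI(KK))))
  →6  I(II(KK))(I(SI(KK)))
  →7  II(KK)(I(SI(KK)))
  →8  I(KK)(I(SI(KK)))
  →9  KK(I(SI(KK)))
  →10  K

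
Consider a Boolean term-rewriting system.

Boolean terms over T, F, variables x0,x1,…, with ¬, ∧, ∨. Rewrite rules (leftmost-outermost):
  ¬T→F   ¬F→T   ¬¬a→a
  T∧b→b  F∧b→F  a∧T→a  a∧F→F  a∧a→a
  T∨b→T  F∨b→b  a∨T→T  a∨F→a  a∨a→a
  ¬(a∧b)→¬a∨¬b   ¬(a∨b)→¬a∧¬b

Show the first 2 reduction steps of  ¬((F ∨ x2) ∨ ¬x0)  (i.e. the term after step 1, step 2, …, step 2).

  start: ¬((F ∨ x2) ∨ ¬x0)
  step 1: ¬(F ∨ x2) ∧ ¬¬x0
  step 2: (¬F ∧ ¬x2) ∧ ¬¬x0

Answer: after 2 steps: (¬F ∧ ¬x2) ∧ ¬¬x0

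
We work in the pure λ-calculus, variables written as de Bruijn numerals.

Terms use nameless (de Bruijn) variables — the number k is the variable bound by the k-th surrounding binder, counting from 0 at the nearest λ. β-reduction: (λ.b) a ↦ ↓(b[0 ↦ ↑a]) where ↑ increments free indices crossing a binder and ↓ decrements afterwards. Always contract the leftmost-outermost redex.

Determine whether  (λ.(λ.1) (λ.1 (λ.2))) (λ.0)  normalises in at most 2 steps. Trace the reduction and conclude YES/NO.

  start: (λ.(λ.1) (λ.1 (λ.2))) (λ.0)
  step 1: (λ.λ.0) (λ.(λ.0) (λ.λ.0))
  step 2: λ.0

Answer: YES — reaches normal form λ.0 in 2 ≤ 2 steps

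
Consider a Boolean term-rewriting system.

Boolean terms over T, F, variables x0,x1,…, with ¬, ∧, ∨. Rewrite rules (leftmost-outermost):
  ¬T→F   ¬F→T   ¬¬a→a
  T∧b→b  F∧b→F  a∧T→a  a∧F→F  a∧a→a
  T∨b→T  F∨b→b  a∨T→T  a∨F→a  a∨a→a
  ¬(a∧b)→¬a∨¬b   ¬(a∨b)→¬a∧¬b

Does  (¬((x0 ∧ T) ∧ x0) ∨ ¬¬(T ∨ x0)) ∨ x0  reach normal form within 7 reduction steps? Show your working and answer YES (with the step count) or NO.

Answer: NO — after 7 steps the term is (¬x0 ∨ T) ∨ x0, not yet normal

Reduction:
  start: (¬((x0 ∧ T) ∧ x0) ∨ ¬¬(T ∨ x0)) ∨ x0
  [1] ((¬(x0 ∧ T) ∨ ¬x0) ∨ ¬¬(T ∨ x0)) ∨ x0
  [2] (((¬x0 ∨ ¬T) ∨ ¬x0) ∨ ¬¬(T ∨ x0)) ∨ x0
  [3] (((¬x0 ∨ F) ∨ ¬x0) ∨ ¬¬(T ∨ x0)) ∨ x0
  [4] ((¬x0 ∨ ¬x0) ∨ ¬¬(T ∨ x0)) ∨ x0
  [5] (¬x0 ∨ ¬¬(T ∨ x0)) ∨ x0
  [6] (¬x0 ∨ (T ∨ x0)) ∨ x0
  [7] (¬x0 ∨ T) ∨ x0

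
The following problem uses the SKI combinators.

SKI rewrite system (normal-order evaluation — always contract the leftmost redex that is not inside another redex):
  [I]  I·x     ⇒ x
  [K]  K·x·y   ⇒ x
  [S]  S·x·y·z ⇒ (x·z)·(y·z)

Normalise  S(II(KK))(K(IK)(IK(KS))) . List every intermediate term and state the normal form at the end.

  start: S(II(KK))(K(IK)(IK(KS)))
  step 1: S(I(KK))(K(IK)(IK(KS)))
  step 2: S(KK)(K(IK)(IK(KS)))
  step 3: S(KK)(IK)
  step 4: S(KK)K

Answer: normal form = S(KK)K  (in 4 steps)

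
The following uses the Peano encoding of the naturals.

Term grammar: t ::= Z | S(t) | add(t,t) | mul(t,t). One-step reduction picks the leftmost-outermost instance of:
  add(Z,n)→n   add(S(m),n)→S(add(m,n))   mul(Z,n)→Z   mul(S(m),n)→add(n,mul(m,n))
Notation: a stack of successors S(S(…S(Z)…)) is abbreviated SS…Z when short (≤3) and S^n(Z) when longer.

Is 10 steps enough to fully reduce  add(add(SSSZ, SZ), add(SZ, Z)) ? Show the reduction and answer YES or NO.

Answer: NO — after 10 steps the term is S(S(S(S(S(add(Z, Z)))))), not yet normal

Working:
  start: add(add(SSSZ, SZ), add(SZ, Z))
  step 1: add(S(add(SSZ, SZ)), add(SZ, Z))
  step 2: S(add(add(SSZ, SZ), add(SZ, Z)))
  step 3: S(add(S(add(SZ, SZ)), add(SZ, Z)))
  step 4: S(S(add(add(SZ, SZ), add(SZ, Z))))
  step 5: S(S(add(S(add(Z, SZ)), add(SZ, Z))))
  step 6: S(S(S(add(add(Z, SZ), add(SZ, Z)))))
  step 7: S(S(S(add(SZ, add(SZ, Z)))))
  step 8: S(S(S(S(add(Z, add(SZ, Z))))))
  step 9: S(S(S(S(add(SZ, Z)))))
  step 10: S(S(S(S(S(add(Z, Z))))))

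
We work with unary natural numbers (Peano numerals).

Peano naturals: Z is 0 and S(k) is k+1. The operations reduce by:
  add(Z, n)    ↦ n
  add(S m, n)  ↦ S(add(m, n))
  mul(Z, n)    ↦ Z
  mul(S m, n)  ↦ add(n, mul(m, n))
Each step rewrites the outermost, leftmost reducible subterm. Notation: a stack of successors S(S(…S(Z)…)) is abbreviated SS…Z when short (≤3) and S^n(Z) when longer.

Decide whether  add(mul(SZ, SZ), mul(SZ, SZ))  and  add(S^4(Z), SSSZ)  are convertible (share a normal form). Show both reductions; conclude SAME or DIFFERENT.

Answer: DIFFERENT — A ⇓ SSZ, B ⇓ S^7(Z)

Reduction:
Term A:
  start: add(mul(SZ, SZ), mul(SZ, SZ))
  step 1: add(add(SZ, mul(Z, SZ)), mul(SZ, SZ))
  step 2: add(S(add(Z, mul(Z, SZ))), mul(SZ, SZ))
  step 3: S(add(add(Z, mul(Z, SZ)), mul(SZ, SZ)))
  step 4: S(add(mul(Z, SZ), mul(SZ, SZ)))
  step 5: S(add(Z, mul(SZ, SZ)))
  step 6: S(mul(SZ, SZ))
  step 7: S(add(SZ, mul(Z, SZ)))
  step 8: S(S(add(Z, mul(Z, SZ))))
  step 9: S(S(mul(Z, SZ)))
  step 10: SSZ

Term B:
  start: add(S^4(Z), SSSZ)
  step 1: S(add(SSSZ, SSSZ))
  step 2: S(S(add(SSZ, SSSZ)))
  step 3: S(S(S(add(SZ, SSSZ))))
  step 4: S(S(S(S(add(Z, SSSZ)))))
  step 5: S^7(Z)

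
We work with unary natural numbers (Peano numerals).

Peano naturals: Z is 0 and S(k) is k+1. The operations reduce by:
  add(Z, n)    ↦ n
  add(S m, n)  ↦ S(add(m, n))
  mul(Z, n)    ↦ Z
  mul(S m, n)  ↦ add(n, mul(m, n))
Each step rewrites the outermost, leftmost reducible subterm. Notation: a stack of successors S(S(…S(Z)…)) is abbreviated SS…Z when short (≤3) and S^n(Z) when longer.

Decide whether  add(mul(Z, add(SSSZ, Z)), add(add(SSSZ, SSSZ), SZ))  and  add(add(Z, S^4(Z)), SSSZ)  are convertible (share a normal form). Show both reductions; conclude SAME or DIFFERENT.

Answer: SAME — A ⇓ S^7(Z), B ⇓ S^7(Z)

Reduction:
Term A:
  start: add(mul(Z, add(SSSZ, Z)), add(add(SSSZ, SSSZ), SZ))
  [1] add(Z, add(add(SSSZ, SSSZ), SZ))
  [2] add(add(SSSZ, SSSZ), SZ)
  [3] add(S(add(SSZ, SSSZ)), SZ)
  [4] S(add(add(SSZ, SSSZ), SZ))
  [5] S(add(S(add(SZ, SSSZ)), SZ))
  [6] S(S(add(add(SZ, SSSZ), SZ)))
  [7] S(S(add(S(add(Z, SSSZ)), SZ)))
  [8] S(S(S(add(add(Z, SSSZ), SZ))))
  [9] S(S(S(add(SSSZ, SZ))))
  [10] S(S(S(S(add(SSZ, SZ)))))
  [11] S(S(S(S(S(add(SZ, SZ))))))
  [12] S(S(S(S(S(S(add(Z, SZ)))))))
  [13] S^7(Z)

Term B:
  start: add(add(Z, S^4(Z)), SSSZ)
  [1] add(S^4(Z), SSSZ)
  [2] S(add(SSSZ, SSSZ))
  [3] S(S(add(SSZ, SSSZ)))
  [4] S(S(S(add(SZ, SSSZ))))
  [5] S(S(S(S(add(Z, SSSZ)))))
  [6] S^7(Z)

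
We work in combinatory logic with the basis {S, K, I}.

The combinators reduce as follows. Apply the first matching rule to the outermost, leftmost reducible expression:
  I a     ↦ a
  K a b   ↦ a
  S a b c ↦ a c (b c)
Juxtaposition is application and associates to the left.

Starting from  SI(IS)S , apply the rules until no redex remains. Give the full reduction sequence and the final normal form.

Answer: normal form = S(SS)  (in 3 steps)

Reduction:
  start: SI(IS)S
  [1] IS(ISS)
  [2] S(ISS)
  [3] S(SS)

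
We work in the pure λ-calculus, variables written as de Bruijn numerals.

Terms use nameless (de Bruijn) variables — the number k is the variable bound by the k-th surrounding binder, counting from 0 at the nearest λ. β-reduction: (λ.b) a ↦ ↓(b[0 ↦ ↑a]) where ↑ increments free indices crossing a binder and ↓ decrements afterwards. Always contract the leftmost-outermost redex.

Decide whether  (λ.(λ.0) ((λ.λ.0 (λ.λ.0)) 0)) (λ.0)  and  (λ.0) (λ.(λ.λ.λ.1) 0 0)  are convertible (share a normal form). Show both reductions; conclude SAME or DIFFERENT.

Term A:
  start: (λ.(λ.0) ((λ.λ.0 (λ.λ.0)) 0)) (λ.0)
  [1] (λ.0) ((λ.λ.0 (λ.λ.0)) (λ.0))
  [2] (λ.λ.0 (λ.λ.0)) (λ.0)
  [3] λ.0 (λ.λ.0)

Term B:
  start: (λ.0) (λ.(λ.λ.λ.1) 0 0)
  [1] λ.(λ.λ.λ.1) 0 0
  [2] λ.(λ.λ.1) 0
  [3] λ.λ.1

Answer: DIFFERENT — A ⇓ λ.0 (λ.λ.0), B ⇓ λ.λ.1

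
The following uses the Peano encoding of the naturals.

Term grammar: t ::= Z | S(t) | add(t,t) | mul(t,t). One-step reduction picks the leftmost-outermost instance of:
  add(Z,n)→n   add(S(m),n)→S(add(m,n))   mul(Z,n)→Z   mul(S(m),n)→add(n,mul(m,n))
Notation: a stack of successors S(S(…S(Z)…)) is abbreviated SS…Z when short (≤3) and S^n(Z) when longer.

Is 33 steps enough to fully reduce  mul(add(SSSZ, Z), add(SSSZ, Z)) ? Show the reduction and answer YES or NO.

Answer: YES — reaches normal form S^9(Z) in 32 ≤ 33 steps

Reduction:
  start: mul(add(SSSZ, Z), add(SSSZ, Z))
  step 1: mul(S(add(SSZ, Z)), add(SSSZ, Z))
  step 2: add(add(SSSZ, Z), mul(add(SSZ, Z), add(SSSZ, Z)))
  step 3: add(S(add(SSZ, Z)), mul(add(SSZ, Z), add(SSSZ, Z)))
  step 4: S(add(add(SSZ, Z), mul(add(SSZ, Z), add(SSSZ, Z))))
  step 5: S(add(S(add(SZ, Z)), mul(add(SSZ, Z), add(SSSZ, Z))))
  step 6: S(S(add(add(SZ, Z), mul(add(SSZ, Z), add(SSSZ, Z)))))
  step 7: S(S(add(S(add(Z, Z)), mul(add(SSZ, Z), add(SSSZ, Z)))))
  step 8: S(S(S(add(add(Z, Z), mul(add(SSZ, Z), add(SSSZ, Z))))))
  step 9: S(S(S(add(Z, mul(add(SSZ, Z), add(SSSZ, Z))))))
  step 10: S(S(S(mul(add(SSZ, Z), add(SSSZ, Z)))))
  step 11: S(S(S(mul(S(add(SZ, Z)), add(SSSZ, Z)))))
  step 12: S(S(S(add(add(SSSZ, Z), mul(add(SZ, Z), add(SSSZ, Z))))))
  step 13: S(S(S(add(S(add(SSZ, Z)), mul(add(SZ, Z), add(SSSZ, Z))))))
  step 14: S(S(S(S(add(add(SSZ, Z), mul(add(SZ, Z), add(SSSZ, Z)))))))
  step 15: S(S(S(S(add(S(add(SZ, Z)), mul(add(SZ, Z), add(SSSZ, Z)))))))
  step 16: S(S(S(S(S(add(add(SZ, Z), mul(add(SZ, Z), add(SSSZ, Z))))))))
  step 17: S(S(S(S(S(add(S(add(Z, Z)), mul(add(SZ, Z), add(SSSZ, Z))))))))
  step 18: S(S(S(S(S(S(add(add(Z, Z), mul(add(SZ, Z), add(SSSZ, Z)))))))))
  step 19: S(S(S(S(S(S(add(Z, mul(add(SZ, Z), add(SSSZ, Z)))))))))
  step 20: S(S(S(S(S(S(mul(add(SZ, Z), add(SSSZ, Z))))))))
  step 21: S(S(S(S(S(S(mul(S(add(Z, Z)), add(SSSZ, Z))))))))
  step 22: S(S(S(S(S(S(add(add(SSSZ, Z), mul(add(Z, Z), add(SSSZ, Z)))))))))
  step 23: S(S(S(S(S(S(add(S(add(SSZ, Z)), mul(add(Z, Z), add(SSSZ, Z)))))))))
  step 24: S(S(S(S(S(S(S(add(add(SSZ, Z), mul(add(Z, Z), add(SSSZ, Z))))))))))
  step 25: S(S(S(S(S(S(S(add(S(add(SZ, Z)), mul(add(Z, Z), add(SSSZ, Z))))))))))
  step 26: S(S(S(S(S(S(S(S(add(add(SZ, Z), mul(add(Z, Z), add(SSSZ, Z)))))))))))
  step 27: S(S(S(S(S(S(S(S(add(S(add(Z, Z)), mul(add(Z, Z), add(SSSZ, Z)))))))))))
  step 28: S(S(S(S(S(S(S(S(S(add(add(Z, Z), mul(add(Z, Z), add(SSSZ, Z))))))))))))
  step 29: S(S(S(S(S(S(S(S(S(add(Z, mul(add(Z, Z), add(SSSZ, Z))))))))))))
  step 30: S(S(S(S(S(S(S(S(S(mul(add(Z, Z), add(SSSZ, Z)))))))))))
  step 31: S(S(S(S(S(S(S(S(S(mul(Z, add(SSSZ, Z)))))))))))
  step 32: S^9(Z)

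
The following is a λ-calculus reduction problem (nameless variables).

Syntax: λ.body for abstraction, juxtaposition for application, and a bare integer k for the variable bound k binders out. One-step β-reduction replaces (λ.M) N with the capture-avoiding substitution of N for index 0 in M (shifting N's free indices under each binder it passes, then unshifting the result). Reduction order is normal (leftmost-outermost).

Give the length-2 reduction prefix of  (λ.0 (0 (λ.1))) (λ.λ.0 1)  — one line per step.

Answer: after 2 steps: λ.0 ((λ.λ.0 1) (λ.λ.λ.0 1))

Reduction:
  start: (λ.0 (0 (λ.1))) (λ.λ.0 1)
  [1] (λ.λ.0 1) ((λ.λ.0 1) (λ.λ.λ.0 1))
  [2] λ.0 ((λ.λ.0 1) (λ.λ.λ.0 1))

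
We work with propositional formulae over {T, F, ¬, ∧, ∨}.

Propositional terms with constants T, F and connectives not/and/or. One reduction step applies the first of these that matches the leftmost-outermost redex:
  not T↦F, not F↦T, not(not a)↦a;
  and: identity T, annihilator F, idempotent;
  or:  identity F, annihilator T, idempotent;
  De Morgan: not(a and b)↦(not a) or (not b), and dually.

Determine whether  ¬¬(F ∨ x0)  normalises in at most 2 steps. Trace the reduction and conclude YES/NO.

Answer: YES — reaches normal form x0 in 2 ≤ 2 steps

Working:
  start: ¬¬(F ∨ x0)
  [1] F ∨ x0
  [2] x0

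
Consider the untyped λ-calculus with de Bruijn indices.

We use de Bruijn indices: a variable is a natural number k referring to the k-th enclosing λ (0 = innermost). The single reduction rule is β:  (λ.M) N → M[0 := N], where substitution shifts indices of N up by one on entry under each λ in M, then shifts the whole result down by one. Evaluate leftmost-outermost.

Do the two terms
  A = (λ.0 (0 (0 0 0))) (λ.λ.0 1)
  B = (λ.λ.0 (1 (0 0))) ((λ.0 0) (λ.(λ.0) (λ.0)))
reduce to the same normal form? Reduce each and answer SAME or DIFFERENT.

Answer: DIFFERENT — A ⇓ λ.0 (λ.0 (λ.0 (λ.λ.0 1))), B ⇓ λ.0 (0 0)

Working:
Term A:
  start: (λ.0 (0 (0 0 0))) (λ.λ.0 1)
  step 1: (λ.λ.0 1) ((λ.λ.0 1) ((λ.λ.0 1) (λ.λ.0 1) (λ.λ.0 1)))
  step 2: λ.0 ((λ.λ.0 1) ((λ.λ.0 1) (λ.λ.0 1) (λ.λ.0 1)))
  step 3: λ.0 (λ.0 ((λ.λ.0 1) (λ.λ.0 1) (λ.λ.0 1)))
  step 4: λ.0 (λ.0 ((λ.0 (λ.λ.0 1)) (λ.λ.0 1)))
  step 5: λ.0 (λ.0 ((λ.λ.0 1) (λ.λ.0 1)))
  step 6: λ.0 (λ.0 (λ.0 (λ.λ.0 1)))

Term B:
  start: (λ.λ.0 (1 (0 0))) ((λ.0 0) (λ.(λ.0) (λ.0)))
  step 1: λ.0 ((λ.0 0) (λ.(λ.0) (λ.0)) (0 0))
  step 2: λ.0 ((λ.(λ.0) (λ.0)) (λ.(λ.0) (λ.0)) (0 0))
  step 3: λ.0 ((λ.0) (λ.0) (0 0))
  step 4: λ.0 ((λ.0) (0 0))
  step 5: λ.0 (0 0)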